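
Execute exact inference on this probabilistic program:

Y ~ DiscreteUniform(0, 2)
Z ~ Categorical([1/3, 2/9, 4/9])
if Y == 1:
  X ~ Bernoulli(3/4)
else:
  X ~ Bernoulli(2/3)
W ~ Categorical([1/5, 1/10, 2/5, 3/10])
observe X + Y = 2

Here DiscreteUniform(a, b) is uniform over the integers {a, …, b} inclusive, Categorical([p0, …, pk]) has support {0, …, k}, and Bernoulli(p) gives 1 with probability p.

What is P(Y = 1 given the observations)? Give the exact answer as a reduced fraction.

Enumerate traces; 24 have nonzero weight after conditioning:
  (Y=1, Z=0, X=1, W=0) weight 1/60
  (Y=1, Z=0, X=1, W=1) weight 1/120
  (Y=1, Z=0, X=1, W=2) weight 1/30
  (Y=1, Z=0, X=1, W=3) weight 1/40
  (Y=1, Z=1, X=1, W=0) weight 1/90
  (Y=1, Z=1, X=1, W=1) weight 1/180
  (Y=1, Z=1, X=1, W=2) weight 1/45
  (Y=1, Z=1, X=1, W=3) weight 1/60
  (Y=2, Z=0, X=0, W=0) weight 1/135
  … 15 more
Group by Y:
  weight(Y=1) = 1/4
  weight(Y=2) = 1/9
Total weight = 1/4 + 1/9 = 13/36
P(Y=1 | obs) = 1/4 / 13/36 = 9/13
P(Y=2 | obs) = 1/9 / 13/36 = 4/13

P(Y = 1 | obs) = 9/13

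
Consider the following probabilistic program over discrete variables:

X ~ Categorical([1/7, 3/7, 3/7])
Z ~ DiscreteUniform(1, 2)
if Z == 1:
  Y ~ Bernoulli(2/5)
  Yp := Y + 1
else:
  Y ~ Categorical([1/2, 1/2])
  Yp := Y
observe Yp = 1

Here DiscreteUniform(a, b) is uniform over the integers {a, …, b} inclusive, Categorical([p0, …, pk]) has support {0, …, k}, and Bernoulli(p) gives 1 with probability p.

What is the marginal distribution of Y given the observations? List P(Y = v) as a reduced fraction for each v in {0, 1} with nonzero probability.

Enumerate traces; 6 have nonzero weight after conditioning:
  (X=0, Z=1, Y=0) weight 3/70
  (X=0, Z=2, Y=1) weight 1/28
  (X=1, Z=1, Y=0) weight 9/70
  (X=1, Z=2, Y=1) weight 3/28
  (X=2, Z=1, Y=0) weight 9/70
  (X=2, Z=2, Y=1) weight 3/28
Group by Y:
  weight(Y=0) = 3/10
  weight(Y=1) = 1/4
Total weight = 3/10 + 1/4 = 11/20
P(Y=0 | obs) = 3/10 / 11/20 = 6/11
P(Y=1 | obs) = 1/4 / 11/20 = 5/11

P(Y=0) = 6/11, P(Y=1) = 5/11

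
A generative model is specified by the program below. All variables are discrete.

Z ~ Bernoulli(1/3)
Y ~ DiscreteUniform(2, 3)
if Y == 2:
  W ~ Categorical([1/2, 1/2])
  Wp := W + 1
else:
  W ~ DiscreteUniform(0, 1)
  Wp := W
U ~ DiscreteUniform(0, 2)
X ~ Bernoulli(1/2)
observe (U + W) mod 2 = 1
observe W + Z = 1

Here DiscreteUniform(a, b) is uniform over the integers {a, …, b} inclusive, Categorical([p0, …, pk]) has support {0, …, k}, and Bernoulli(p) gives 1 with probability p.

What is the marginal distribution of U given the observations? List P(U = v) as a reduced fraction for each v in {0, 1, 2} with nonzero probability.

P(U=0) = 2/5, P(U=1) = 1/5, P(U=2) = 2/5

Enumerate traces; 12 have nonzero weight after conditioning:
  (Z=0, Y=2, W=1, U=0, X=0) weight 1/36
  (Z=0, Y=2, W=1, U=0, X=1) weight 1/36
  (Z=0, Y=2, W=1, U=2, X=0) weight 1/36
  (Z=0, Y=2, W=1, U=2, X=1) weight 1/36
  (Z=0, Y=3, W=1, U=0, X=0) weight 1/36
  (Z=0, Y=3, W=1, U=0, X=1) weight 1/36
  (Z=0, Y=3, W=1, U=2, X=0) weight 1/36
  (Z=0, Y=3, W=1, U=2, X=1) weight 1/36
  (Z=1, Y=2, W=0, U=1, X=0) weight 1/72
  … 3 more
Group by U:
  weight(U=0) = 1/9
  weight(U=1) = 1/18
  weight(U=2) = 1/9
Total weight = 1/9 + 1/18 + 1/9 = 5/18
P(U=0 | obs) = 1/9 / 5/18 = 2/5
P(U=1 | obs) = 1/18 / 5/18 = 1/5
P(U=2 | obs) = 1/9 / 5/18 = 2/5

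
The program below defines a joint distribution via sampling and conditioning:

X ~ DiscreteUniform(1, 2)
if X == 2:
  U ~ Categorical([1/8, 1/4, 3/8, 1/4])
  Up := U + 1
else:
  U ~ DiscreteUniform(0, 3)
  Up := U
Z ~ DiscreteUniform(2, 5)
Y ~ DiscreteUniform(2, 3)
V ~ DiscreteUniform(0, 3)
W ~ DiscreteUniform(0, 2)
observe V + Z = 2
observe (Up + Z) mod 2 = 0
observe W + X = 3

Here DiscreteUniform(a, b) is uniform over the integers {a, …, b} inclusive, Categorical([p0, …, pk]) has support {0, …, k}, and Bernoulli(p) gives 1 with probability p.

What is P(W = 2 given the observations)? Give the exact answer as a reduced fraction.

Enumerate traces; 8 have nonzero weight after conditioning:
  (X=1, U=0, Z=2, Y=2, V=0, W=2) weight 1/768
  (X=1, U=0, Z=2, Y=3, V=0, W=2) weight 1/768
  (X=1, U=2, Z=2, Y=2, V=0, W=2) weight 1/768
  (X=1, U=2, Z=2, Y=3, V=0, W=2) weight 1/768
  (X=2, U=1, Z=2, Y=2, V=0, W=1) weight 1/768
  (X=2, U=1, Z=2, Y=3, V=0, W=1) weight 1/768
  (X=2, U=3, Z=2, Y=2, V=0, W=1) weight 1/768
  (X=2, U=3, Z=2, Y=3, V=0, W=1) weight 1/768
Group by W:
  weight(W=1) = 1/192
  weight(W=2) = 1/192
Total weight = 1/192 + 1/192 = 1/96
P(W=1 | obs) = 1/192 / 1/96 = 1/2
P(W=2 | obs) = 1/192 / 1/96 = 1/2

P(W = 2 | obs) = 1/2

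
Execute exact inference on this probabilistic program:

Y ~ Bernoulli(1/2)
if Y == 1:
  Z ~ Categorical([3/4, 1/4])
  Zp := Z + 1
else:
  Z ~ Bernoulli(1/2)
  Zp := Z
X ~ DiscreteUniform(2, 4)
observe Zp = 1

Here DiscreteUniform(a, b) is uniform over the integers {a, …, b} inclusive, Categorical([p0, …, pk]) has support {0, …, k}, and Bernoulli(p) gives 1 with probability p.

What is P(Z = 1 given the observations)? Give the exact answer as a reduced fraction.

Enumerate traces; 6 have nonzero weight after conditioning:
  (Y=0, Z=1, X=2) weight 1/12
  (Y=0, Z=1, X=3) weight 1/12
  (Y=0, Z=1, X=4) weight 1/12
  (Y=1, Z=0, X=2) weight 1/8
  (Y=1, Z=0, X=3) weight 1/8
  (Y=1, Z=0, X=4) weight 1/8
Group by Z:
  weight(Z=0) = 3/8
  weight(Z=1) = 1/4
Total weight = 3/8 + 1/4 = 5/8
P(Z=0 | obs) = 3/8 / 5/8 = 3/5
P(Z=1 | obs) = 1/4 / 5/8 = 2/5

P(Z = 1 | obs) = 2/5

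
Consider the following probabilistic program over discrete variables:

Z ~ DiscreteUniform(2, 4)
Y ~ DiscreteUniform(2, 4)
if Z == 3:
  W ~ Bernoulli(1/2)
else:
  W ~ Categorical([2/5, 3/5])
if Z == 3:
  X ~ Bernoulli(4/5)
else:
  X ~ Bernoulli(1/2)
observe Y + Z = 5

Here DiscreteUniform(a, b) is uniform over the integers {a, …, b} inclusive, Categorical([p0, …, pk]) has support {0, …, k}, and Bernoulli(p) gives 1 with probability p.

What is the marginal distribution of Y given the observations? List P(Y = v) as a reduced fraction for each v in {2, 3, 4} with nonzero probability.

Enumerate traces; 8 have nonzero weight after conditioning:
  (Z=2, Y=3, W=0, X=0) weight 1/45
  (Z=2, Y=3, W=0, X=1) weight 1/45
  (Z=2, Y=3, W=1, X=0) weight 1/30
  (Z=2, Y=3, W=1, X=1) weight 1/30
  (Z=3, Y=2, W=0, X=0) weight 1/90
  (Z=3, Y=2, W=0, X=1) weight 2/45
  (Z=3, Y=2, W=1, X=0) weight 1/90
  (Z=3, Y=2, W=1, X=1) weight 2/45
Group by Y:
  weight(Y=2) = 1/9
  weight(Y=3) = 1/9
Total weight = 1/9 + 1/9 = 2/9
P(Y=2 | obs) = 1/9 / 2/9 = 1/2
P(Y=3 | obs) = 1/9 / 2/9 = 1/2

P(Y=2) = 1/2, P(Y=3) = 1/2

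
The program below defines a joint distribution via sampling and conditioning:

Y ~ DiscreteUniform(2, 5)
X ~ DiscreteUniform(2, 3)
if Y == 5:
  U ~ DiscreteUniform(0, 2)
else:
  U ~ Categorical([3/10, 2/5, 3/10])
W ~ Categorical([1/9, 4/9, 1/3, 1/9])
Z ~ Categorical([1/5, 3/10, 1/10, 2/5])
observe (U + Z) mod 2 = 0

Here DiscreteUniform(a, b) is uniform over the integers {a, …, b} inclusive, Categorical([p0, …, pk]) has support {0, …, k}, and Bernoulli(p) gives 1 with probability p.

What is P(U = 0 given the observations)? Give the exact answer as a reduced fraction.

P(U = 0 | obs) = 111/544

Enumerate traces; 192 have nonzero weight after conditioning:
  (Y=2, X=2, U=0, W=0, Z=0) weight 1/1200
  (Y=2, X=2, U=0, W=0, Z=2) weight 1/2400
  (Y=2, X=2, U=0, W=1, Z=0) weight 1/300
  (Y=2, X=2, U=0, W=1, Z=2) weight 1/600
  (Y=2, X=2, U=0, W=2, Z=0) weight 1/400
  (Y=2, X=2, U=0, W=2, Z=2) weight 1/800
  (Y=2, X=2, U=0, W=3, Z=0) weight 1/1200
  (Y=2, X=2, U=0, W=3, Z=2) weight 1/2400
  (Y=2, X=2, U=1, W=0, Z=1) weight 1/600
  (Y=2, X=2, U=2, W=0, Z=0) weight 1/1200
  … 182 more
Group by U:
  weight(U=0) = 37/400
  weight(U=1) = 161/600
  weight(U=2) = 37/400
Total weight = 37/400 + 161/600 + 37/400 = 34/75
P(U=0 | obs) = 37/400 / 34/75 = 111/544
P(U=1 | obs) = 161/600 / 34/75 = 161/272
P(U=2 | obs) = 37/400 / 34/75 = 111/544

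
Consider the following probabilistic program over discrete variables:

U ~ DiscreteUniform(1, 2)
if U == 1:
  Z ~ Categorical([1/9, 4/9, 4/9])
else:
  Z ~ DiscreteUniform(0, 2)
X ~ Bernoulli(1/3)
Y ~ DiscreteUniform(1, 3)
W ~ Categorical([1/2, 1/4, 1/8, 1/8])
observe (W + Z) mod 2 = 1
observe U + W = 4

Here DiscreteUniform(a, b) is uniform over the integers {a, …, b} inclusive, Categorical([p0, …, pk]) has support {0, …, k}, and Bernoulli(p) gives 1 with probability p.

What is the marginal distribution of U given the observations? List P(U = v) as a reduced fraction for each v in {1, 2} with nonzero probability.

P(U=1) = 5/8, P(U=2) = 3/8

Enumerate traces; 18 have nonzero weight after conditioning:
  (U=1, Z=0, X=0, Y=1, W=3) weight 1/648
  (U=1, Z=0, X=0, Y=2, W=3) weight 1/648
  (U=1, Z=0, X=0, Y=3, W=3) weight 1/648
  (U=1, Z=0, X=1, Y=1, W=3) weight 1/1296
  (U=1, Z=0, X=1, Y=2, W=3) weight 1/1296
  (U=1, Z=0, X=1, Y=3, W=3) weight 1/1296
  (U=1, Z=2, X=0, Y=1, W=3) weight 1/162
  (U=1, Z=2, X=0, Y=2, W=3) weight 1/162
  (U=2, Z=1, X=0, Y=1, W=2) weight 1/216
  … 9 more
Group by U:
  weight(U=1) = 5/144
  weight(U=2) = 1/48
Total weight = 5/144 + 1/48 = 1/18
P(U=1 | obs) = 5/144 / 1/18 = 5/8
P(U=2 | obs) = 1/48 / 1/18 = 3/8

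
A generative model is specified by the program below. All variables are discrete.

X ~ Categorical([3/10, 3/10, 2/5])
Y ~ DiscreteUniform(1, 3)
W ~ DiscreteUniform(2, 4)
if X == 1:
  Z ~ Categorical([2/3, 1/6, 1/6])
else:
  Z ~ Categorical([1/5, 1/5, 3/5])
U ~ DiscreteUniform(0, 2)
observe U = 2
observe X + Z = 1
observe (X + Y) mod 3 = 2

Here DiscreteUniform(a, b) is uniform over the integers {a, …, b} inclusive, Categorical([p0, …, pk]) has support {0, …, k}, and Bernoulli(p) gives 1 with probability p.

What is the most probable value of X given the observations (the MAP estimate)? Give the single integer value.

argmax_v P(X = v | obs) = 1

Enumerate traces; 6 have nonzero weight after conditioning:
  (X=0, Y=2, W=2, Z=1, U=2) weight 1/450
  (X=0, Y=2, W=3, Z=1, U=2) weight 1/450
  (X=0, Y=2, W=4, Z=1, U=2) weight 1/450
  (X=1, Y=1, W=2, Z=0, U=2) weight 1/135
  (X=1, Y=1, W=3, Z=0, U=2) weight 1/135
  (X=1, Y=1, W=4, Z=0, U=2) weight 1/135
Group by X:
  weight(X=0) = 1/150
  weight(X=1) = 1/45
Total weight = 1/150 + 1/45 = 13/450
P(X=0 | obs) = 1/150 / 13/450 = 3/13
P(X=1 | obs) = 1/45 / 13/450 = 10/13
argmax = 1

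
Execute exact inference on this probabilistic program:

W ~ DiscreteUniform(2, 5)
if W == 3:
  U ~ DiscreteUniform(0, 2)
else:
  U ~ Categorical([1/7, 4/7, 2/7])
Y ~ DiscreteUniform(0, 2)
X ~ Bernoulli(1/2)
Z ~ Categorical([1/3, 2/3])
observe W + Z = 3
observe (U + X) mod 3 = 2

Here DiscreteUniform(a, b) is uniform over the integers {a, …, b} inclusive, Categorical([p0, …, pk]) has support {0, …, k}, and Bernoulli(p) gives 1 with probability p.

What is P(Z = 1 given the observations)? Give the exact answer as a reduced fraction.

Enumerate traces; 12 have nonzero weight after conditioning:
  (W=2, U=1, Y=0, X=1, Z=1) weight 1/63
  (W=2, U=1, Y=1, X=1, Z=1) weight 1/63
  (W=2, U=1, Y=2, X=1, Z=1) weight 1/63
  (W=2, U=2, Y=0, X=0, Z=1) weight 1/126
  (W=2, U=2, Y=1, X=0, Z=1) weight 1/126
  (W=2, U=2, Y=2, X=0, Z=1) weight 1/126
  (W=3, U=1, Y=0, X=1, Z=0) weight 1/216
  (W=3, U=1, Y=1, X=1, Z=0) weight 1/216
  … 4 more
Group by Z:
  weight(Z=0) = 1/36
  weight(Z=1) = 1/14
Total weight = 1/36 + 1/14 = 25/252
P(Z=0 | obs) = 1/36 / 25/252 = 7/25
P(Z=1 | obs) = 1/14 / 25/252 = 18/25

P(Z = 1 | obs) = 18/25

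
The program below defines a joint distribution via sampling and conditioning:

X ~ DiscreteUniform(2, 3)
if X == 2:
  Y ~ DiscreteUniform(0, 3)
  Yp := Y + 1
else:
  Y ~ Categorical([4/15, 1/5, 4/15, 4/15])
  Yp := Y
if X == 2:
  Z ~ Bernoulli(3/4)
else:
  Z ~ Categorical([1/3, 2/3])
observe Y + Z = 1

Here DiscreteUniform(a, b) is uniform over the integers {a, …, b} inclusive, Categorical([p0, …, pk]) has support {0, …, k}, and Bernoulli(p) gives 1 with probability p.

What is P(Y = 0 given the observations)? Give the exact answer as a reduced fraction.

Enumerate traces; 4 have nonzero weight after conditioning:
  (X=2, Y=0, Z=1) weight 3/32
  (X=2, Y=1, Z=0) weight 1/32
  (X=3, Y=0, Z=1) weight 4/45
  (X=3, Y=1, Z=0) weight 1/30
Group by Y:
  weight(Y=0) = 263/1440
  weight(Y=1) = 31/480
Total weight = 263/1440 + 31/480 = 89/360
P(Y=0 | obs) = 263/1440 / 89/360 = 263/356
P(Y=1 | obs) = 31/480 / 89/360 = 93/356

P(Y = 0 | obs) = 263/356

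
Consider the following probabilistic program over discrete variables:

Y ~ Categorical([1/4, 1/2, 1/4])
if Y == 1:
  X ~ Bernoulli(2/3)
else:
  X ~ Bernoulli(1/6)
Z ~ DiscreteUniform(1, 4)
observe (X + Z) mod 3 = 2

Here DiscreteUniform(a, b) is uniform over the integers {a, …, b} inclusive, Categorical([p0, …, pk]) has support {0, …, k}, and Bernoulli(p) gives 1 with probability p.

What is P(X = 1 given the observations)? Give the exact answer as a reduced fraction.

P(X = 1 | obs) = 10/17

Enumerate traces; 9 have nonzero weight after conditioning:
  (Y=0, X=0, Z=2) weight 5/96
  (Y=0, X=1, Z=1) weight 1/96
  (Y=0, X=1, Z=4) weight 1/96
  (Y=1, X=0, Z=2) weight 1/24
  (Y=1, X=1, Z=1) weight 1/12
  (Y=1, X=1, Z=4) weight 1/12
  (Y=2, X=0, Z=2) weight 5/96
  (Y=2, X=1, Z=1) weight 1/96
  … 1 more
Group by X:
  weight(X=0) = 7/48
  weight(X=1) = 5/24
Total weight = 7/48 + 5/24 = 17/48
P(X=0 | obs) = 7/48 / 17/48 = 7/17
P(X=1 | obs) = 5/24 / 17/48 = 10/17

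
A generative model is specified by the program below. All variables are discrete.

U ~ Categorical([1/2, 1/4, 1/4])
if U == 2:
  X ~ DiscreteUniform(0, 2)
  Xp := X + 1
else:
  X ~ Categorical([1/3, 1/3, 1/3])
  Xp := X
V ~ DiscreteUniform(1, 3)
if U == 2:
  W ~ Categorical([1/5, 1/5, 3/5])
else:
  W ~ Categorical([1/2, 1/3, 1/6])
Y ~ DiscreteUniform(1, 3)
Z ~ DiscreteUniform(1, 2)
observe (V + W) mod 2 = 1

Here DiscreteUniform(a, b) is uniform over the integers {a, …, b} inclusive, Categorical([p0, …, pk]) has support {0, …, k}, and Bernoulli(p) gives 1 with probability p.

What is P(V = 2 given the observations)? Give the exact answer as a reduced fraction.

P(V = 2 | obs) = 3/17

Enumerate traces; 270 have nonzero weight after conditioning:
  (U=0, X=0, V=1, W=0, Y=1, Z=1) weight 1/216
  (U=0, X=0, V=1, W=0, Y=1, Z=2) weight 1/216
  (U=0, X=0, V=1, W=0, Y=2, Z=1) weight 1/216
  (U=0, X=0, V=1, W=0, Y=2, Z=2) weight 1/216
  (U=0, X=0, V=1, W=0, Y=3, Z=1) weight 1/216
  (U=0, X=0, V=1, W=0, Y=3, Z=2) weight 1/216
  (U=0, X=0, V=1, W=2, Y=1, Z=1) weight 1/648
  (U=0, X=0, V=1, W=2, Y=1, Z=2) weight 1/648
  (U=0, X=0, V=2, W=1, Y=1, Z=1) weight 1/324
  (U=0, X=0, V=3, W=0, Y=1, Z=1) weight 1/216
  … 260 more
Group by V:
  weight(V=1) = 7/30
  weight(V=2) = 1/10
  weight(V=3) = 7/30
Total weight = 7/30 + 1/10 + 7/30 = 17/30
P(V=1 | obs) = 7/30 / 17/30 = 7/17
P(V=2 | obs) = 1/10 / 17/30 = 3/17
P(V=3 | obs) = 7/30 / 17/30 = 7/17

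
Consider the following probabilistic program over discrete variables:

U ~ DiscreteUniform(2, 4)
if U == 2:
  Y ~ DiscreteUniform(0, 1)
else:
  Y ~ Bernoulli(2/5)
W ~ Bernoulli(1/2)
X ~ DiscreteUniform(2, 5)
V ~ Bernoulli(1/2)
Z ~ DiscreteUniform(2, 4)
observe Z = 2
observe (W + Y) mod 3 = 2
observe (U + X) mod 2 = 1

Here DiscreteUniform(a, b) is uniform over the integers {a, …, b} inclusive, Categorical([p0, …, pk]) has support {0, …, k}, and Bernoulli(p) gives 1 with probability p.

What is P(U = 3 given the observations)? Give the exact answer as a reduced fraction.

Enumerate traces; 12 have nonzero weight after conditioning:
  (U=2, Y=1, W=1, X=3, V=0, Z=2) weight 1/288
  (U=2, Y=1, W=1, X=3, V=1, Z=2) weight 1/288
  (U=2, Y=1, W=1, X=5, V=0, Z=2) weight 1/288
  (U=2, Y=1, W=1, X=5, V=1, Z=2) weight 1/288
  (U=3, Y=1, W=1, X=2, V=0, Z=2) weight 1/360
  (U=3, Y=1, W=1, X=2, V=1, Z=2) weight 1/360
  (U=3, Y=1, W=1, X=4, V=0, Z=2) weight 1/360
  (U=3, Y=1, W=1, X=4, V=1, Z=2) weight 1/360
  (U=4, Y=1, W=1, X=3, V=0, Z=2) weight 1/360
  … 3 more
Group by U:
  weight(U=2) = 1/72
  weight(U=3) = 1/90
  weight(U=4) = 1/90
Total weight = 1/72 + 1/90 + 1/90 = 13/360
P(U=2 | obs) = 1/72 / 13/360 = 5/13
P(U=3 | obs) = 1/90 / 13/360 = 4/13
P(U=4 | obs) = 1/90 / 13/360 = 4/13

P(U = 3 | obs) = 4/13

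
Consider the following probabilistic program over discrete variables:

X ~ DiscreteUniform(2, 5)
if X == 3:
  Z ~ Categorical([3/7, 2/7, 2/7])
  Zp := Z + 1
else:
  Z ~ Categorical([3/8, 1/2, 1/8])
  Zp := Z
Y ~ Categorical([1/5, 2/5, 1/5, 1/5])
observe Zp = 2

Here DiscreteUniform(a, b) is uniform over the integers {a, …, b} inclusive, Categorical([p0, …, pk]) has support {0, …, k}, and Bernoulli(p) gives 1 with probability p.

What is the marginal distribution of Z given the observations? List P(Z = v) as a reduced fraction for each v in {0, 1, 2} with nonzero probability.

P(Z=1) = 16/37, P(Z=2) = 21/37

Enumerate traces; 16 have nonzero weight after conditioning:
  (X=2, Z=2, Y=0) weight 1/160
  (X=2, Z=2, Y=1) weight 1/80
  (X=2, Z=2, Y=2) weight 1/160
  (X=2, Z=2, Y=3) weight 1/160
  (X=3, Z=1, Y=0) weight 1/70
  (X=3, Z=1, Y=1) weight 1/35
  (X=3, Z=1, Y=2) weight 1/70
  (X=3, Z=1, Y=3) weight 1/70
  … 8 more
Group by Z:
  weight(Z=1) = 1/14
  weight(Z=2) = 3/32
Total weight = 1/14 + 3/32 = 37/224
P(Z=1 | obs) = 1/14 / 37/224 = 16/37
P(Z=2 | obs) = 3/32 / 37/224 = 21/37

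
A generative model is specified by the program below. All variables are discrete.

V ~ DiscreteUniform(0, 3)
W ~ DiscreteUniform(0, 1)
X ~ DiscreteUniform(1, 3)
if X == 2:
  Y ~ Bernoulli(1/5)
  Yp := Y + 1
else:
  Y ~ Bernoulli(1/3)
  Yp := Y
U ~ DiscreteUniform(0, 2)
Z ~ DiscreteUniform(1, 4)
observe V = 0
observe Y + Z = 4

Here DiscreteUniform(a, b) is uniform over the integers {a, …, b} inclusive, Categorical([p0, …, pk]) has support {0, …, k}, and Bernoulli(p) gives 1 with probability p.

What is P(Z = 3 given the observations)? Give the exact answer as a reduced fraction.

P(Z = 3 | obs) = 13/45

Enumerate traces; 36 have nonzero weight after conditioning:
  (V=0, W=0, X=1, Y=0, U=0, Z=4) weight 1/432
  (V=0, W=0, X=1, Y=0, U=1, Z=4) weight 1/432
  (V=0, W=0, X=1, Y=0, U=2, Z=4) weight 1/432
  (V=0, W=0, X=1, Y=1, U=0, Z=3) weight 1/864
  (V=0, W=0, X=1, Y=1, U=1, Z=3) weight 1/864
  (V=0, W=0, X=1, Y=1, U=2, Z=3) weight 1/864
  (V=0, W=0, X=2, Y=0, U=0, Z=4) weight 1/360
  (V=0, W=0, X=2, Y=0, U=1, Z=4) weight 1/360
  … 28 more
Group by Z:
  weight(Z=3) = 13/720
  weight(Z=4) = 2/45
Total weight = 13/720 + 2/45 = 1/16
P(Z=3 | obs) = 13/720 / 1/16 = 13/45
P(Z=4 | obs) = 2/45 / 1/16 = 32/45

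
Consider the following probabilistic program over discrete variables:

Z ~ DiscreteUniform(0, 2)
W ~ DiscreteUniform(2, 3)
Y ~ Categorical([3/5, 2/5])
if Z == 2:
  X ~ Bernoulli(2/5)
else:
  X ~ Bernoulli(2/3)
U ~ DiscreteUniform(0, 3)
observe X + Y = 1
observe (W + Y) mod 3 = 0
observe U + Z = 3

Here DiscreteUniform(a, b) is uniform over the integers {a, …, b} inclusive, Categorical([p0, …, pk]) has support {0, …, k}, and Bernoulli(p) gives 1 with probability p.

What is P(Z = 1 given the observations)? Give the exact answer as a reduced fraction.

P(Z = 1 | obs) = 10/29

Enumerate traces; 6 have nonzero weight after conditioning:
  (Z=0, W=2, Y=1, X=0, U=3) weight 1/180
  (Z=0, W=3, Y=0, X=1, U=3) weight 1/60
  (Z=1, W=2, Y=1, X=0, U=2) weight 1/180
  (Z=1, W=3, Y=0, X=1, U=2) weight 1/60
  (Z=2, W=2, Y=1, X=0, U=1) weight 1/100
  (Z=2, W=3, Y=0, X=1, U=1) weight 1/100
Group by Z:
  weight(Z=0) = 1/45
  weight(Z=1) = 1/45
  weight(Z=2) = 1/50
Total weight = 1/45 + 1/45 + 1/50 = 29/450
P(Z=0 | obs) = 1/45 / 29/450 = 10/29
P(Z=1 | obs) = 1/45 / 29/450 = 10/29
P(Z=2 | obs) = 1/50 / 29/450 = 9/29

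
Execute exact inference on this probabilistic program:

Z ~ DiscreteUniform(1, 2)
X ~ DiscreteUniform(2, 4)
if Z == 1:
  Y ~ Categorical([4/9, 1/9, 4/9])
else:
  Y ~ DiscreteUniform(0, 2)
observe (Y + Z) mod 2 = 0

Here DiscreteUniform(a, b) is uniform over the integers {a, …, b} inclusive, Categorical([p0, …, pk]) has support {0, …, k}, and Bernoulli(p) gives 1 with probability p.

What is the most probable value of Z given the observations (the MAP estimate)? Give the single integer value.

Enumerate traces; 9 have nonzero weight after conditioning:
  (Z=1, X=2, Y=1) weight 1/54
  (Z=1, X=3, Y=1) weight 1/54
  (Z=1, X=4, Y=1) weight 1/54
  (Z=2, X=2, Y=0) weight 1/18
  (Z=2, X=2, Y=2) weight 1/18
  (Z=2, X=3, Y=0) weight 1/18
  (Z=2, X=3, Y=2) weight 1/18
  (Z=2, X=4, Y=0) weight 1/18
  … 1 more
Group by Z:
  weight(Z=1) = 1/18
  weight(Z=2) = 1/3
Total weight = 1/18 + 1/3 = 7/18
P(Z=1 | obs) = 1/18 / 7/18 = 1/7
P(Z=2 | obs) = 1/3 / 7/18 = 6/7
argmax = 2

argmax_v P(Z = v | obs) = 2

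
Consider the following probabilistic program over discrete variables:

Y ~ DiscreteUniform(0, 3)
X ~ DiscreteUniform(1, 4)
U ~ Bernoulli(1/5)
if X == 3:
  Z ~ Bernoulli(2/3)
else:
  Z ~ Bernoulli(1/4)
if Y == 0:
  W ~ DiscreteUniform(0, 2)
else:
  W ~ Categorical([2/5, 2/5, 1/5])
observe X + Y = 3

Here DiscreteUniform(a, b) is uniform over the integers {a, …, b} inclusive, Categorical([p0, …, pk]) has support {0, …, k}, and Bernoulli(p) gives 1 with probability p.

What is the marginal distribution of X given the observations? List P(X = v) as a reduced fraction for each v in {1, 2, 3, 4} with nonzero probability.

P(X=1) = 1/3, P(X=2) = 1/3, P(X=3) = 1/3

Enumerate traces; 36 have nonzero weight after conditioning:
  (Y=0, X=3, U=0, Z=0, W=0) weight 1/180
  (Y=0, X=3, U=0, Z=0, W=1) weight 1/180
  (Y=0, X=3, U=0, Z=0, W=2) weight 1/180
  (Y=0, X=3, U=0, Z=1, W=0) weight 1/90
  (Y=0, X=3, U=0, Z=1, W=1) weight 1/90
  (Y=0, X=3, U=0, Z=1, W=2) weight 1/90
  (Y=0, X=3, U=1, Z=0, W=0) weight 1/720
  (Y=0, X=3, U=1, Z=0, W=1) weight 1/720
  (Y=1, X=2, U=0, Z=0, W=0) weight 3/200
  (Y=2, X=1, U=0, Z=0, W=0) weight 3/200
  … 26 more
Group by X:
  weight(X=1) = 1/16
  weight(X=2) = 1/16
  weight(X=3) = 1/16
Total weight = 1/16 + 1/16 + 1/16 = 3/16
P(X=1 | obs) = 1/16 / 3/16 = 1/3
P(X=2 | obs) = 1/16 / 3/16 = 1/3
P(X=3 | obs) = 1/16 / 3/16 = 1/3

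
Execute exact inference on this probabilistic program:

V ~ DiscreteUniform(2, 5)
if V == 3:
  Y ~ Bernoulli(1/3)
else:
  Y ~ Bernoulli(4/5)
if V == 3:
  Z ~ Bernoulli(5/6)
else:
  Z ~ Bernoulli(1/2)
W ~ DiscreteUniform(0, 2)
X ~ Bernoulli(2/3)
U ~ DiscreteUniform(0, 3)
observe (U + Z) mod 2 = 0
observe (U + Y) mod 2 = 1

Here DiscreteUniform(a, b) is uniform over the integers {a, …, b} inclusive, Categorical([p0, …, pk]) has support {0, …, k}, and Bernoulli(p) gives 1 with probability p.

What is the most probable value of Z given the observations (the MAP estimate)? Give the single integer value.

argmax_v P(Z = v | obs) = 0

Enumerate traces; 96 have nonzero weight after conditioning:
  (V=2, Y=0, Z=1, W=0, X=0, U=1) weight 1/1440
  (V=2, Y=0, Z=1, W=0, X=0, U=3) weight 1/1440
  (V=2, Y=0, Z=1, W=0, X=1, U=1) weight 1/720
  (V=2, Y=0, Z=1, W=0, X=1, U=3) weight 1/720
  (V=2, Y=0, Z=1, W=1, X=0, U=1) weight 1/1440
  (V=2, Y=0, Z=1, W=1, X=0, U=3) weight 1/1440
  (V=2, Y=0, Z=1, W=1, X=1, U=1) weight 1/720
  (V=2, Y=0, Z=1, W=1, X=1, U=3) weight 1/720
  (V=2, Y=1, Z=0, W=0, X=0, U=0) weight 1/360
  … 87 more
Group by Z:
  weight(Z=0) = 113/720
  weight(Z=1) = 77/720
Total weight = 113/720 + 77/720 = 19/72
P(Z=0 | obs) = 113/720 / 19/72 = 113/190
P(Z=1 | obs) = 77/720 / 19/72 = 77/190
argmax = 0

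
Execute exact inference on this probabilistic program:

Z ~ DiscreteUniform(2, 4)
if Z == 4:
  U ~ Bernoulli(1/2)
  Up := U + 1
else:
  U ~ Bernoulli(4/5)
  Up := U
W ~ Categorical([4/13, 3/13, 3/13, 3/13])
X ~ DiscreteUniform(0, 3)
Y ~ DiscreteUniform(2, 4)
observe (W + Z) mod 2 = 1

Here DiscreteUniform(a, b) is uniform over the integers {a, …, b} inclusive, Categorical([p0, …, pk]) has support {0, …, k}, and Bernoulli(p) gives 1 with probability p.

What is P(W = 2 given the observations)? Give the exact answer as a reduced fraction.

P(W = 2 | obs) = 3/19

Enumerate traces; 144 have nonzero weight after conditioning:
  (Z=2, U=0, W=1, X=0, Y=2) weight 1/780
  (Z=2, U=0, W=1, X=0, Y=3) weight 1/780
  (Z=2, U=0, W=1, X=0, Y=4) weight 1/780
  (Z=2, U=0, W=1, X=1, Y=2) weight 1/780
  (Z=2, U=0, W=1, X=1, Y=3) weight 1/780
  (Z=2, U=0, W=1, X=1, Y=4) weight 1/780
  (Z=2, U=0, W=1, X=2, Y=2) weight 1/780
  (Z=2, U=0, W=1, X=2, Y=3) weight 1/780
  (Z=2, U=0, W=3, X=0, Y=2) weight 1/780
  (Z=3, U=0, W=0, X=0, Y=2) weight 1/585
  … 134 more
Group by W:
  weight(W=0) = 4/39
  weight(W=1) = 2/13
  weight(W=2) = 1/13
  weight(W=3) = 2/13
Total weight = 4/39 + 2/13 + 1/13 + 2/13 = 19/39
P(W=0 | obs) = 4/39 / 19/39 = 4/19
P(W=1 | obs) = 2/13 / 19/39 = 6/19
P(W=2 | obs) = 1/13 / 19/39 = 3/19
P(W=3 | obs) = 2/13 / 19/39 = 6/19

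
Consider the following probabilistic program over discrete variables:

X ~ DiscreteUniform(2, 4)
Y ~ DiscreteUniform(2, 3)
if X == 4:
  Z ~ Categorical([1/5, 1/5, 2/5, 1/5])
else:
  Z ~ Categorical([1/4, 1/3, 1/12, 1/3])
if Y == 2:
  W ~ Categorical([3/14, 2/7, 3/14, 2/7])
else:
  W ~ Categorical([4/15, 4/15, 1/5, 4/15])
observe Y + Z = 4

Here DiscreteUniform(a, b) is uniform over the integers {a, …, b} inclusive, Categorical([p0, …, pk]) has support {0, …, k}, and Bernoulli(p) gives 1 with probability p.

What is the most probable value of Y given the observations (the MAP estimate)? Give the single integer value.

argmax_v P(Y = v | obs) = 3

Enumerate traces; 24 have nonzero weight after conditioning:
  (X=2, Y=2, Z=2, W=0) weight 1/336
  (X=2, Y=2, Z=2, W=1) weight 1/252
  (X=2, Y=2, Z=2, W=2) weight 1/336
  (X=2, Y=2, Z=2, W=3) weight 1/252
  (X=2, Y=3, Z=1, W=0) weight 2/135
  (X=2, Y=3, Z=1, W=1) weight 2/135
  (X=2, Y=3, Z=1, W=2) weight 1/90
  (X=2, Y=3, Z=1, W=3) weight 2/135
  … 16 more
Group by Y:
  weight(Y=2) = 17/180
  weight(Y=3) = 13/90
Total weight = 17/180 + 13/90 = 43/180
P(Y=2 | obs) = 17/180 / 43/180 = 17/43
P(Y=3 | obs) = 13/90 / 43/180 = 26/43
argmax = 3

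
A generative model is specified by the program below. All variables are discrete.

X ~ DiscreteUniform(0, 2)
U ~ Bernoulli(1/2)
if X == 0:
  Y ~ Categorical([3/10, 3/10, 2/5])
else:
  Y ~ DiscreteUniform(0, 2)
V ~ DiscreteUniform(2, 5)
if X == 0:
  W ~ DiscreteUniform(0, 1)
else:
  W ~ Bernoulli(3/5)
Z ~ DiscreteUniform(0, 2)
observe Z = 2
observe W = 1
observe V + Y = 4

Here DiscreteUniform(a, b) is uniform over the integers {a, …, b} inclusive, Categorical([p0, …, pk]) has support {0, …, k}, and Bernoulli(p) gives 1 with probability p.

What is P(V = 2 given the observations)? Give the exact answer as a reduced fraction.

Enumerate traces; 18 have nonzero weight after conditioning:
  (X=0, U=0, Y=0, V=4, W=1, Z=2) weight 1/480
  (X=0, U=0, Y=1, V=3, W=1, Z=2) weight 1/480
  (X=0, U=0, Y=2, V=2, W=1, Z=2) weight 1/360
  (X=0, U=1, Y=0, V=4, W=1, Z=2) weight 1/480
  (X=0, U=1, Y=1, V=3, W=1, Z=2) weight 1/480
  (X=0, U=1, Y=2, V=2, W=1, Z=2) weight 1/360
  (X=1, U=0, Y=0, V=4, W=1, Z=2) weight 1/360
  (X=1, U=0, Y=1, V=3, W=1, Z=2) weight 1/360
  … 10 more
Group by V:
  weight(V=2) = 1/60
  weight(V=3) = 11/720
  weight(V=4) = 11/720
Total weight = 1/60 + 11/720 + 11/720 = 17/360
P(V=2 | obs) = 1/60 / 17/360 = 6/17
P(V=3 | obs) = 11/720 / 17/360 = 11/34
P(V=4 | obs) = 11/720 / 17/360 = 11/34

P(V = 2 | obs) = 6/17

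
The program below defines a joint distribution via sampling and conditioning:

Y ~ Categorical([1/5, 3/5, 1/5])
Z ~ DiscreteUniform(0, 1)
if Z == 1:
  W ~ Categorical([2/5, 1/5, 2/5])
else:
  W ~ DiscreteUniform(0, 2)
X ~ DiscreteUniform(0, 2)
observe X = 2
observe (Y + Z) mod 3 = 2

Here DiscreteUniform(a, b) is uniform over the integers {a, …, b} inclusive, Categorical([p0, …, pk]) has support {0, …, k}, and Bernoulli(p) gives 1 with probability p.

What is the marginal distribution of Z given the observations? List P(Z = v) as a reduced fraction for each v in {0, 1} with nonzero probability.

P(Z=0) = 1/4, P(Z=1) = 3/4

Enumerate traces; 6 have nonzero weight after conditioning:
  (Y=1, Z=1, W=0, X=2) weight 1/25
  (Y=1, Z=1, W=1, X=2) weight 1/50
  (Y=1, Z=1, W=2, X=2) weight 1/25
  (Y=2, Z=0, W=0, X=2) weight 1/90
  (Y=2, Z=0, W=1, X=2) weight 1/90
  (Y=2, Z=0, W=2, X=2) weight 1/90
Group by Z:
  weight(Z=0) = 1/30
  weight(Z=1) = 1/10
Total weight = 1/30 + 1/10 = 2/15
P(Z=0 | obs) = 1/30 / 2/15 = 1/4
P(Z=1 | obs) = 1/10 / 2/15 = 3/4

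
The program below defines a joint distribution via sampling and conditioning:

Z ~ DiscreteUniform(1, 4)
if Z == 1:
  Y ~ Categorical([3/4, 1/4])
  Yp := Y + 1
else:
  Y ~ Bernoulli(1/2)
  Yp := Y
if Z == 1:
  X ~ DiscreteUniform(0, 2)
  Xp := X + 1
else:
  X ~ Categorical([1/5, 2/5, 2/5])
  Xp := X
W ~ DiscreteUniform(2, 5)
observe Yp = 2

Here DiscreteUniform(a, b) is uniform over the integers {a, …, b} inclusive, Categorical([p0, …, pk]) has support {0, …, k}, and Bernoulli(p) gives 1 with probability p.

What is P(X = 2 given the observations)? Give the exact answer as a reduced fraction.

P(X = 2 | obs) = 1/3

Enumerate traces; 12 have nonzero weight after conditioning:
  (Z=1, Y=1, X=0, W=2) weight 1/192
  (Z=1, Y=1, X=0, W=3) weight 1/192
  (Z=1, Y=1, X=0, W=4) weight 1/192
  (Z=1, Y=1, X=0, W=5) weight 1/192
  (Z=1, Y=1, X=1, W=2) weight 1/192
  (Z=1, Y=1, X=1, W=3) weight 1/192
  (Z=1, Y=1, X=1, W=4) weight 1/192
  (Z=1, Y=1, X=1, W=5) weight 1/192
  (Z=1, Y=1, X=2, W=2) weight 1/192
  … 3 more
Group by X:
  weight(X=0) = 1/48
  weight(X=1) = 1/48
  weight(X=2) = 1/48
Total weight = 1/48 + 1/48 + 1/48 = 1/16
P(X=0 | obs) = 1/48 / 1/16 = 1/3
P(X=1 | obs) = 1/48 / 1/16 = 1/3
P(X=2 | obs) = 1/48 / 1/16 = 1/3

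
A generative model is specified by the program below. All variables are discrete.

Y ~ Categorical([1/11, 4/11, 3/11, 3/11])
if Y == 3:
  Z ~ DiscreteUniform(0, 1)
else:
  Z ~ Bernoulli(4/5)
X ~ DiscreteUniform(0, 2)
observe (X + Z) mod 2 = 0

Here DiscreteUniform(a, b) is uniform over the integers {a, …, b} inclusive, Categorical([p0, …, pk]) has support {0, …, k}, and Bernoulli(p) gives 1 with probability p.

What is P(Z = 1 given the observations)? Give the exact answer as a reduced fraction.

Enumerate traces; 12 have nonzero weight after conditioning:
  (Y=0, Z=0, X=0) weight 1/165
  (Y=0, Z=0, X=2) weight 1/165
  (Y=0, Z=1, X=1) weight 4/165
  (Y=1, Z=0, X=0) weight 4/165
  (Y=1, Z=0, X=2) weight 4/165
  (Y=1, Z=1, X=1) weight 16/165
  (Y=2, Z=0, X=0) weight 1/55
  (Y=2, Z=0, X=2) weight 1/55
  … 4 more
Group by Z:
  weight(Z=0) = 31/165
  weight(Z=1) = 79/330
Total weight = 31/165 + 79/330 = 47/110
P(Z=0 | obs) = 31/165 / 47/110 = 62/141
P(Z=1 | obs) = 79/330 / 47/110 = 79/141

P(Z = 1 | obs) = 79/141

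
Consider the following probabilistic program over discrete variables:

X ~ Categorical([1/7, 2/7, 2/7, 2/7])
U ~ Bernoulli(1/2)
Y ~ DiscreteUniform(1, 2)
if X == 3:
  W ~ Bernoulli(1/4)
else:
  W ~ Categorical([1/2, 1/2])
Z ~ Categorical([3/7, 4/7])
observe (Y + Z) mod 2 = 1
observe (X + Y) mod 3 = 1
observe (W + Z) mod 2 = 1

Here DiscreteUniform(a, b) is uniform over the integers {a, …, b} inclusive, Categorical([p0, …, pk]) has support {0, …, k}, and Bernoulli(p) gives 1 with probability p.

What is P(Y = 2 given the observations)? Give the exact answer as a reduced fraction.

P(Y = 2 | obs) = 4/7

Enumerate traces; 6 have nonzero weight after conditioning:
  (X=0, U=0, Y=1, W=1, Z=0) weight 3/392
  (X=0, U=1, Y=1, W=1, Z=0) weight 3/392
  (X=2, U=0, Y=2, W=0, Z=1) weight 1/49
  (X=2, U=1, Y=2, W=0, Z=1) weight 1/49
  (X=3, U=0, Y=1, W=1, Z=0) weight 3/392
  (X=3, U=1, Y=1, W=1, Z=0) weight 3/392
Group by Y:
  weight(Y=1) = 3/98
  weight(Y=2) = 2/49
Total weight = 3/98 + 2/49 = 1/14
P(Y=1 | obs) = 3/98 / 1/14 = 3/7
P(Y=2 | obs) = 2/49 / 1/14 = 4/7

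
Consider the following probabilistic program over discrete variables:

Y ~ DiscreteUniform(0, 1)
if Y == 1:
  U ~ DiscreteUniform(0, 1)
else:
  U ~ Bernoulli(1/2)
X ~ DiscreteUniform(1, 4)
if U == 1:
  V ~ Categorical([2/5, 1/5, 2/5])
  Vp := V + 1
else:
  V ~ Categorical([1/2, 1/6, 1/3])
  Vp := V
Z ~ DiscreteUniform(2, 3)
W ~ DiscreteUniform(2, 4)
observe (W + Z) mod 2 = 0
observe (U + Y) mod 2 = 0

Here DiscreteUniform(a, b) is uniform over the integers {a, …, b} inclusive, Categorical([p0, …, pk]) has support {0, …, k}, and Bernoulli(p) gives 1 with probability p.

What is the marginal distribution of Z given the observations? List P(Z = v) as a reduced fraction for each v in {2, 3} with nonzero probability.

P(Z=2) = 2/3, P(Z=3) = 1/3

Enumerate traces; 72 have nonzero weight after conditioning:
  (Y=0, U=0, X=1, V=0, Z=2, W=2) weight 1/192
  (Y=0, U=0, X=1, V=0, Z=2, W=4) weight 1/192
  (Y=0, U=0, X=1, V=0, Z=3, W=3) weight 1/192
  (Y=0, U=0, X=1, V=1, Z=2, W=2) weight 1/576
  (Y=0, U=0, X=1, V=1, Z=2, W=4) weight 1/576
  (Y=0, U=0, X=1, V=1, Z=3, W=3) weight 1/576
  (Y=0, U=0, X=1, V=2, Z=2, W=2) weight 1/288
  (Y=0, U=0, X=1, V=2, Z=2, W=4) weight 1/288
  … 64 more
Group by Z:
  weight(Z=2) = 1/6
  weight(Z=3) = 1/12
Total weight = 1/6 + 1/12 = 1/4
P(Z=2 | obs) = 1/6 / 1/4 = 2/3
P(Z=3 | obs) = 1/12 / 1/4 = 1/3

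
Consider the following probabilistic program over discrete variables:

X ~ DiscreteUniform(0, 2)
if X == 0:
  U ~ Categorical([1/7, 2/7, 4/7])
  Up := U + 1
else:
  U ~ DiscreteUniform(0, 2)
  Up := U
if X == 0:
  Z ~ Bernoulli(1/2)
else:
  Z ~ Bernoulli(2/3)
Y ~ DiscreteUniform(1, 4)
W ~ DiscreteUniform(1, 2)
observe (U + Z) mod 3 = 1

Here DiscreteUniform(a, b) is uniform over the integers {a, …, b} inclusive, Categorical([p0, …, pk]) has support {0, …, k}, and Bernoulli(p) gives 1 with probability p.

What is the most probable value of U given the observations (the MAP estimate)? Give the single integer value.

Enumerate traces; 48 have nonzero weight after conditioning:
  (X=0, U=0, Z=1, Y=1, W=1) weight 1/336
  (X=0, U=0, Z=1, Y=1, W=2) weight 1/336
  (X=0, U=0, Z=1, Y=2, W=1) weight 1/336
  (X=0, U=0, Z=1, Y=2, W=2) weight 1/336
  (X=0, U=0, Z=1, Y=3, W=1) weight 1/336
  (X=0, U=0, Z=1, Y=3, W=2) weight 1/336
  (X=0, U=0, Z=1, Y=4, W=1) weight 1/336
  (X=0, U=0, Z=1, Y=4, W=2) weight 1/336
  (X=0, U=1, Z=0, Y=1, W=1) weight 1/168
  … 39 more
Group by U:
  weight(U=0) = 65/378
  weight(U=1) = 23/189
Total weight = 65/378 + 23/189 = 37/126
P(U=0 | obs) = 65/378 / 37/126 = 65/111
P(U=1 | obs) = 23/189 / 37/126 = 46/111
argmax = 0

argmax_v P(U = v | obs) = 0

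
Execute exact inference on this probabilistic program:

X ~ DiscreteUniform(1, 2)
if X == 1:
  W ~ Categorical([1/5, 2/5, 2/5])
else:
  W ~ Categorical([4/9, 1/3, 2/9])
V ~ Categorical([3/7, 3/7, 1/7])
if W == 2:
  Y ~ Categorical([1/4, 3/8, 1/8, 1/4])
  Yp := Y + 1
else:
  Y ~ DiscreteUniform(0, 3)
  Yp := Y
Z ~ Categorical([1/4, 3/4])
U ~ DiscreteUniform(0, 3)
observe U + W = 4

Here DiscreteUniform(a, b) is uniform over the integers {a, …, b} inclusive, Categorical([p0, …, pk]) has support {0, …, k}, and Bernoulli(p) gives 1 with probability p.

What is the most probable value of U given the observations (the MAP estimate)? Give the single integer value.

argmax_v P(U = v | obs) = 3

Enumerate traces; 96 have nonzero weight after conditioning:
  (X=1, W=1, V=0, Y=0, Z=0, U=3) weight 3/2240
  (X=1, W=1, V=0, Y=0, Z=1, U=3) weight 9/2240
  (X=1, W=1, V=0, Y=1, Z=0, U=3) weight 3/2240
  (X=1, W=1, V=0, Y=1, Z=1, U=3) weight 9/2240
  (X=1, W=1, V=0, Y=2, Z=0, U=3) weight 3/2240
  (X=1, W=1, V=0, Y=2, Z=1, U=3) weight 9/2240
  (X=1, W=1, V=0, Y=3, Z=0, U=3) weight 3/2240
  (X=1, W=1, V=0, Y=3, Z=1, U=3) weight 9/2240
  (X=1, W=2, V=0, Y=0, Z=0, U=2) weight 3/2240
  … 87 more
Group by U:
  weight(U=2) = 7/90
  weight(U=3) = 11/120
Total weight = 7/90 + 11/120 = 61/360
P(U=2 | obs) = 7/90 / 61/360 = 28/61
P(U=3 | obs) = 11/120 / 61/360 = 33/61
argmax = 3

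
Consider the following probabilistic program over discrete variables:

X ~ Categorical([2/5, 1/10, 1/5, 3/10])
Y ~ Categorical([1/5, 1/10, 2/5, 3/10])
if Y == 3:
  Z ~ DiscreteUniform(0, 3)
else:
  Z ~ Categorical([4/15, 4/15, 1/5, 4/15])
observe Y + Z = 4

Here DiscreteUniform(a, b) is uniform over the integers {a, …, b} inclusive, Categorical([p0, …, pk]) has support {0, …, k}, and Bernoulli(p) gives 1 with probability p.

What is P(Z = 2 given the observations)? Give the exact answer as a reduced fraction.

Enumerate traces; 12 have nonzero weight after conditioning:
  (X=0, Y=1, Z=3) weight 4/375
  (X=0, Y=2, Z=2) weight 4/125
  (X=0, Y=3, Z=1) weight 3/100
  (X=1, Y=1, Z=3) weight 1/375
  (X=1, Y=2, Z=2) weight 1/125
  (X=1, Y=3, Z=1) weight 3/400
  (X=2, Y=1, Z=3) weight 2/375
  (X=2, Y=2, Z=2) weight 2/125
  … 4 more
Group by Z:
  weight(Z=1) = 3/40
  weight(Z=2) = 2/25
  weight(Z=3) = 2/75
Total weight = 3/40 + 2/25 + 2/75 = 109/600
P(Z=1 | obs) = 3/40 / 109/600 = 45/109
P(Z=2 | obs) = 2/25 / 109/600 = 48/109
P(Z=3 | obs) = 2/75 / 109/600 = 16/109

P(Z = 2 | obs) = 48/109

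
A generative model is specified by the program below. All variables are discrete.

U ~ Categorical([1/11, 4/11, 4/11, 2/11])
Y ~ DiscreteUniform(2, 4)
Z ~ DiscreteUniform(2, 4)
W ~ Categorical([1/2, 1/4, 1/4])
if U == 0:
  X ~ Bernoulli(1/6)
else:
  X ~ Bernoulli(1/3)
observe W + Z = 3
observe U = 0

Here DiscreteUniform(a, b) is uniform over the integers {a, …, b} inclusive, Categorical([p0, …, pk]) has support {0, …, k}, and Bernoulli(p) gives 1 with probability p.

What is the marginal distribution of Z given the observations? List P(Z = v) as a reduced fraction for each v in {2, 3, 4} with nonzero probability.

P(Z=2) = 1/3, P(Z=3) = 2/3

Enumerate traces; 12 have nonzero weight after conditioning:
  (U=0, Y=2, Z=2, W=1, X=0) weight 5/2376
  (U=0, Y=2, Z=2, W=1, X=1) weight 1/2376
  (U=0, Y=2, Z=3, W=0, X=0) weight 5/1188
  (U=0, Y=2, Z=3, W=0, X=1) weight 1/1188
  (U=0, Y=3, Z=2, W=1, X=0) weight 5/2376
  (U=0, Y=3, Z=2, W=1, X=1) weight 1/2376
  (U=0, Y=3, Z=3, W=0, X=0) weight 5/1188
  (U=0, Y=3, Z=3, W=0, X=1) weight 1/1188
  … 4 more
Group by Z:
  weight(Z=2) = 1/132
  weight(Z=3) = 1/66
Total weight = 1/132 + 1/66 = 1/44
P(Z=2 | obs) = 1/132 / 1/44 = 1/3
P(Z=3 | obs) = 1/66 / 1/44 = 2/3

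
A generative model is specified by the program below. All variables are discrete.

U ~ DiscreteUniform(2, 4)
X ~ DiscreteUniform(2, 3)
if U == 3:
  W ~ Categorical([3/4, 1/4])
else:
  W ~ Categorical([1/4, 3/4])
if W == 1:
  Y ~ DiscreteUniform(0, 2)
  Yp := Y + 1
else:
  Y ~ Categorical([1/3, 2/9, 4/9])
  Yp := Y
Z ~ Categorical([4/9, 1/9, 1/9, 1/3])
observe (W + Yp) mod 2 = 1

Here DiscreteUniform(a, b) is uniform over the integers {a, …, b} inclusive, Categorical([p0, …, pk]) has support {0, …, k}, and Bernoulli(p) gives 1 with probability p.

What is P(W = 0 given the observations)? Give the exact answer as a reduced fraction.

Enumerate traces; 48 have nonzero weight after conditioning:
  (U=2, X=2, W=0, Y=1, Z=0) weight 1/243
  (U=2, X=2, W=0, Y=1, Z=1) weight 1/972
  (U=2, X=2, W=0, Y=1, Z=2) weight 1/972
  (U=2, X=2, W=0, Y=1, Z=3) weight 1/324
  (U=2, X=2, W=1, Y=1, Z=0) weight 1/54
  (U=2, X=2, W=1, Y=1, Z=1) weight 1/216
  (U=2, X=2, W=1, Y=1, Z=2) weight 1/216
  (U=2, X=2, W=1, Y=1, Z=3) weight 1/72
  … 40 more
Group by W:
  weight(W=0) = 5/54
  weight(W=1) = 7/36
Total weight = 5/54 + 7/36 = 31/108
P(W=0 | obs) = 5/54 / 31/108 = 10/31
P(W=1 | obs) = 7/36 / 31/108 = 21/31

P(W = 0 | obs) = 10/31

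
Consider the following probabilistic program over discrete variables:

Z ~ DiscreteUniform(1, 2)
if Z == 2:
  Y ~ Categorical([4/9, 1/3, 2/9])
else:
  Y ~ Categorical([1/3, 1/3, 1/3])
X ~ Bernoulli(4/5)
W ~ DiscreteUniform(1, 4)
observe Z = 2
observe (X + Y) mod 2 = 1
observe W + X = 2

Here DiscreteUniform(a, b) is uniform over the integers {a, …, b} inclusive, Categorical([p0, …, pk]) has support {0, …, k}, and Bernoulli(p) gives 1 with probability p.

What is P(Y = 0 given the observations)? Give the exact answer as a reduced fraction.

Enumerate traces; 3 have nonzero weight after conditioning:
  (Z=2, Y=0, X=1, W=1) weight 2/45
  (Z=2, Y=1, X=0, W=2) weight 1/120
  (Z=2, Y=2, X=1, W=1) weight 1/45
Group by Y:
  weight(Y=0) = 2/45
  weight(Y=1) = 1/120
  weight(Y=2) = 1/45
Total weight = 2/45 + 1/120 + 1/45 = 3/40
P(Y=0 | obs) = 2/45 / 3/40 = 16/27
P(Y=1 | obs) = 1/120 / 3/40 = 1/9
P(Y=2 | obs) = 1/45 / 3/40 = 8/27

P(Y = 0 | obs) = 16/27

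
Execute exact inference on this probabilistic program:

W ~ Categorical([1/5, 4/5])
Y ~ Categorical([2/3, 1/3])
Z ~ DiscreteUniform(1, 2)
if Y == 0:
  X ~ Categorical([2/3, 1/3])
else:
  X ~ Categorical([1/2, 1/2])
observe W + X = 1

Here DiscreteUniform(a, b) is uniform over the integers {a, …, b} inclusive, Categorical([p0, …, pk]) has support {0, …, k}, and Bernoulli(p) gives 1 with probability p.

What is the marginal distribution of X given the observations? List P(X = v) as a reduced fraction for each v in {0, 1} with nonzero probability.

P(X=0) = 44/51, P(X=1) = 7/51

Enumerate traces; 8 have nonzero weight after conditioning:
  (W=0, Y=0, Z=1, X=1) weight 1/45
  (W=0, Y=0, Z=2, X=1) weight 1/45
  (W=0, Y=1, Z=1, X=1) weight 1/60
  (W=0, Y=1, Z=2, X=1) weight 1/60
  (W=1, Y=0, Z=1, X=0) weight 8/45
  (W=1, Y=0, Z=2, X=0) weight 8/45
  (W=1, Y=1, Z=1, X=0) weight 1/15
  (W=1, Y=1, Z=2, X=0) weight 1/15
Group by X:
  weight(X=0) = 22/45
  weight(X=1) = 7/90
Total weight = 22/45 + 7/90 = 17/30
P(X=0 | obs) = 22/45 / 17/30 = 44/51
P(X=1 | obs) = 7/90 / 17/30 = 7/51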